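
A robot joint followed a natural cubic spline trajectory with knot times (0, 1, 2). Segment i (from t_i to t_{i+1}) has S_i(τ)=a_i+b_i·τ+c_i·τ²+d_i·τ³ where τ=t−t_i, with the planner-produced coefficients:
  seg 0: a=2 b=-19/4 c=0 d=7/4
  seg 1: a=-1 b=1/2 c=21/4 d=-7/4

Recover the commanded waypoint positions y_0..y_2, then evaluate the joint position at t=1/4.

y_0 = S_0(0) = a_0 = 2
y_1 = S_1(0) = a_1 = -1
y_2 = S_1(1) = 3
t_q=1/4 is in segment 0 (τ=1/4); S_0(τ)=215/256

y_0=2 y_1=-1 y_2=3
S(1/4) = 215/256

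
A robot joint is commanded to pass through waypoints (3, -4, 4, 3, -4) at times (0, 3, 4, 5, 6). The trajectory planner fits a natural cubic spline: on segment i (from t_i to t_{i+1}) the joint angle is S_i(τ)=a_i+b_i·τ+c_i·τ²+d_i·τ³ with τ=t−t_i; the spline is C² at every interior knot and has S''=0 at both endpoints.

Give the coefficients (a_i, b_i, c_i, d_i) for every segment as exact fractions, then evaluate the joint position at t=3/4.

  seg 0: a=3 b=-2477/348 c=0 d=185/348
  seg 1: a=-4 b=1259/174 c=555/116 d=-1399/348
  seg 2: a=4 b=1651/348 c=-211/29 d=533/348
  seg 3: a=3 b=-907/174 c=-311/116 d=311/348
S(3/4) = -15695/7424

Δ: Δ0=-7/3, Δ1=8, Δ2=-1, Δ3=-7
row 1: diag=8, rhs=62; c'=1/8, d'=31/4
row 2: denom=4−1·1/8=31/8; d'=(-54−1·31/4)/(31/8)=-494/31
row 3: denom=4−1·8/31=116/31; d'=(-36−1·-494/31)/(116/31)=-311/58
back: M3=-311/58
back: M2=-494/31−8/31·-311/58=-422/29
back: M1=31/4−1/8·-422/29=555/58
M: M0=0, M1=555/58, M2=-422/29, M3=-311/58, M4=0
seg 0: a=3, c=M0/2=0, d=(M1−M0)/(6·3)=185/348, b=Δ0−h0·(2M0+M1)/6=-2477/348
seg 1: a=-4, c=M1/2=555/116, d=(M2−M1)/(6·1)=-1399/348, b=Δ1−h1·(2M1+M2)/6=1259/174
seg 2: a=4, c=M2/2=-211/29, d=(M3−M2)/(6·1)=533/348, b=Δ2−h2·(2M2+M3)/6=1651/348
seg 3: a=3, c=M3/2=-311/116, d=(M4−M3)/(6·1)=311/348, b=Δ3−h3·(2M3+M4)/6=-907/174
t_q=3/4 → seg 0, τ=3/4; S=3+-2477/348·τ+0·τ²+185/348·τ³=-15695/7424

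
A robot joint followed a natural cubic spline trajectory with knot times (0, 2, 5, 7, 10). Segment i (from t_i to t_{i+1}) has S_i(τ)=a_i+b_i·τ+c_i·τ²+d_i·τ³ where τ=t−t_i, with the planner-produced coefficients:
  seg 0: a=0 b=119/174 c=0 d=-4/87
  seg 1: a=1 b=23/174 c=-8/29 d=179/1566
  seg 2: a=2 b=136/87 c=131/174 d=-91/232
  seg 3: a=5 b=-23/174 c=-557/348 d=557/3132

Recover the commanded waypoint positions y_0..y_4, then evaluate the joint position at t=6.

y_0=0 y_1=1 y_2=2 y_3=5 y_4=-5
S(6) = 2731/696

y_0 = S_0(0) = a_0 = 0
y_1 = S_1(0) = a_1 = 1
y_2 = S_2(0) = a_2 = 2
y_3 = S_3(0) = a_3 = 5
y_4 = S_3(3) = -5
t_q=6 is in segment 2 (τ=1); S_2(τ)=2731/696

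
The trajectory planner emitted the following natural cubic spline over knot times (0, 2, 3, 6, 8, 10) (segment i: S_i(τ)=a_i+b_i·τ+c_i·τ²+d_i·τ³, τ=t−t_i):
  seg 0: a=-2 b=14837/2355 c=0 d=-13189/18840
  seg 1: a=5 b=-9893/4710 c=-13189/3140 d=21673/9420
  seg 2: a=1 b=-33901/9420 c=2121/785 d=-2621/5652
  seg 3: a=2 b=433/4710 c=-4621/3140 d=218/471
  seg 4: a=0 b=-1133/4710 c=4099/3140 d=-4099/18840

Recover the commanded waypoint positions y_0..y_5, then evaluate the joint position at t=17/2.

y_0 = S_0(0) = a_0 = -2
y_1 = S_1(0) = a_1 = 5
y_2 = S_2(0) = a_2 = 1
y_3 = S_3(0) = a_3 = 2
y_4 = S_4(0) = a_4 = 0
y_5 = S_4(2) = 3
t_q=17/2 is in segment 4 (τ=1/2); S_4(τ)=8987/50240

y_0=-2 y_1=5 y_2=1 y_3=2 y_4=0 y_5=3
S(17/2) = 8987/50240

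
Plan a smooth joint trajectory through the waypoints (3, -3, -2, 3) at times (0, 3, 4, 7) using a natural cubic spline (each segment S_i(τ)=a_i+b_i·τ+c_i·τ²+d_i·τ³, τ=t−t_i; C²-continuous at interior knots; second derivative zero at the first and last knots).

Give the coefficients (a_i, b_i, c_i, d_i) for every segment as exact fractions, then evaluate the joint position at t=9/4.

Δ: Δ0=-2, Δ1=1, Δ2=5/3
row 1: diag=8, rhs=18; c'=1/8, d'=9/4
row 2: denom=8−1·1/8=63/8; d'=(4−1·9/4)/(63/8)=2/9
back: M2=2/9
back: M1=9/4−1/8·2/9=20/9
M: M0=0, M1=20/9, M2=2/9, M3=0
seg 0: a=3, c=M0/2=0, d=(M1−M0)/(6·3)=10/81, b=Δ0−h0·(2M0+M1)/6=-28/9
seg 1: a=-3, c=M1/2=10/9, d=(M2−M1)/(6·1)=-1/3, b=Δ1−h1·(2M1+M2)/6=2/9
seg 2: a=-2, c=M2/2=1/9, d=(M3−M2)/(6·3)=-1/81, b=Δ2−h2·(2M2+M3)/6=13/9
t_q=9/4 → seg 0, τ=9/4; S=3+-28/9·τ+0·τ²+10/81·τ³=-83/32

  seg 0: a=3 b=-28/9 c=0 d=10/81
  seg 1: a=-3 b=2/9 c=10/9 d=-1/3
  seg 2: a=-2 b=13/9 c=1/9 d=-1/81
S(9/4) = -83/32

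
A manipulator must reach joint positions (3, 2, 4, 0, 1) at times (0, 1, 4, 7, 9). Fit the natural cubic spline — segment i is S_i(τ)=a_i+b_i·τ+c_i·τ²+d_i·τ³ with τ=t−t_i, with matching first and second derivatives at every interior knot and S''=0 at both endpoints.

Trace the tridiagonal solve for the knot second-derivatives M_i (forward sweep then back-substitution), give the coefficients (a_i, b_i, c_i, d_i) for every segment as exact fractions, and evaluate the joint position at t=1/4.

Δ: Δ0=-1, Δ1=2/3, Δ2=-4/3, Δ3=1/2
row 1: diag=8, rhs=10; c'=3/8, d'=5/4
row 2: denom=12−3·3/8=87/8; d'=(-12−3·5/4)/(87/8)=-42/29
row 3: denom=10−3·8/29=266/29; d'=(11−3·-42/29)/(266/29)=445/266
back: M3=445/266
back: M2=-42/29−8/29·445/266=-254/133
back: M1=5/4−3/8·-254/133=523/266
M: M0=0, M1=523/266, M2=-254/133, M3=445/266, M4=0
seg 0: a=3, c=M0/2=0, d=(M1−M0)/(6·1)=523/1596, b=Δ0−h0·(2M0+M1)/6=-2119/1596
seg 1: a=2, c=M1/2=523/532, d=(M2−M1)/(6·3)=-1031/4788, b=Δ1−h1·(2M1+M2)/6=-275/798
seg 2: a=4, c=M2/2=-127/133, d=(M3−M2)/(6·3)=953/4788, b=Δ2−h2·(2M2+M3)/6=-415/1596
seg 3: a=0, c=M3/2=445/532, d=(M4−M3)/(6·2)=-445/3192, b=Δ3−h3·(2M3+M4)/6=-491/798
t_q=1/4 → seg 0, τ=1/4; S=3+-2119/1596·τ+0·τ²+523/1596·τ³=91017/34048

  seg 0: a=3 b=-2119/1596 c=0 d=523/1596
  seg 1: a=2 b=-275/798 c=523/532 d=-1031/4788
  seg 2: a=4 b=-415/1596 c=-127/133 d=953/4788
  seg 3: a=0 b=-491/798 c=445/532 d=-445/3192
S(1/4) = 91017/34048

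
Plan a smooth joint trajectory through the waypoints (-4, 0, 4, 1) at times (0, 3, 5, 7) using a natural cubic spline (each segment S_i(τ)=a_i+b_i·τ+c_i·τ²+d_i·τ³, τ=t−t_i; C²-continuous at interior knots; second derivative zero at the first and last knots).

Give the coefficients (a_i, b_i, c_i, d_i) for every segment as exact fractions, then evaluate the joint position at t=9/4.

  seg 0: a=-4 b=193/228 c=0 d=37/684
  seg 1: a=0 b=263/114 c=37/76 d=-73/228
  seg 2: a=4 b=47/114 c=-109/76 d=109/456
S(9/4) = -7195/4864

Δ: Δ0=4/3, Δ1=2, Δ2=-3/2
row 1: diag=10, rhs=4; c'=1/5, d'=2/5
row 2: denom=8−2·1/5=38/5; d'=(-21−2·2/5)/(38/5)=-109/38
back: M2=-109/38
back: M1=2/5−1/5·-109/38=37/38
M: M0=0, M1=37/38, M2=-109/38, M3=0
seg 0: a=-4, c=M0/2=0, d=(M1−M0)/(6·3)=37/684, b=Δ0−h0·(2M0+M1)/6=193/228
seg 1: a=0, c=M1/2=37/76, d=(M2−M1)/(6·2)=-73/228, b=Δ1−h1·(2M1+M2)/6=263/114
seg 2: a=4, c=M2/2=-109/76, d=(M3−M2)/(6·2)=109/456, b=Δ2−h2·(2M2+M3)/6=47/114
t_q=9/4 → seg 0, τ=9/4; S=-4+193/228·τ+0·τ²+37/684·τ³=-7195/4864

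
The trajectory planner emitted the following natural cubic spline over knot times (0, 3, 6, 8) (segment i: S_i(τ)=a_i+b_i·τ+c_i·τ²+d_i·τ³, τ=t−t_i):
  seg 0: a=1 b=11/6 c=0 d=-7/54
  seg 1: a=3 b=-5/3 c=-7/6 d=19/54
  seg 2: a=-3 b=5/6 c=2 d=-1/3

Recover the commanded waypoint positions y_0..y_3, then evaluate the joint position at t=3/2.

y_0=1 y_1=3 y_2=-3 y_3=4
S(3/2) = 53/16

y_0 = S_0(0) = a_0 = 1
y_1 = S_1(0) = a_1 = 3
y_2 = S_2(0) = a_2 = -3
y_3 = S_2(2) = 4
t_q=3/2 is in segment 0 (τ=3/2); S_0(τ)=53/16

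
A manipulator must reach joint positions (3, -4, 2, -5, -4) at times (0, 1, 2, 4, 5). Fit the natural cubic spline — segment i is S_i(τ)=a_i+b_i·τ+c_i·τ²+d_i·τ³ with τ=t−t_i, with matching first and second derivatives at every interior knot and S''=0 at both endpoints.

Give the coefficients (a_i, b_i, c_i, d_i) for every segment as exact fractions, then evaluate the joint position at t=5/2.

  seg 0: a=3 b=-668/61 c=0 d=241/61
  seg 1: a=-4 b=55/61 c=723/61 d=-412/61
  seg 2: a=2 b=265/61 c=-513/61 d=1095/488
  seg 3: a=-5 b=-289/122 c=1233/244 d=-411/244
S(5/2) = 9175/3904

Δ: Δ0=-7, Δ1=6, Δ2=-7/2, Δ3=1
row 1: diag=4, rhs=78; c'=1/4, d'=39/2
row 2: denom=6−1·1/4=23/4; d'=(-57−1·39/2)/(23/4)=-306/23
row 3: denom=6−2·8/23=122/23; d'=(27−2·-306/23)/(122/23)=1233/122
back: M3=1233/122
back: M2=-306/23−8/23·1233/122=-1026/61
back: M1=39/2−1/4·-1026/61=1446/61
M: M0=0, M1=1446/61, M2=-1026/61, M3=1233/122, M4=0
seg 0: a=3, c=M0/2=0, d=(M1−M0)/(6·1)=241/61, b=Δ0−h0·(2M0+M1)/6=-668/61
seg 1: a=-4, c=M1/2=723/61, d=(M2−M1)/(6·1)=-412/61, b=Δ1−h1·(2M1+M2)/6=55/61
seg 2: a=2, c=M2/2=-513/61, d=(M3−M2)/(6·2)=1095/488, b=Δ2−h2·(2M2+M3)/6=265/61
seg 3: a=-5, c=M3/2=1233/244, d=(M4−M3)/(6·1)=-411/244, b=Δ3−h3·(2M3+M4)/6=-289/122
t_q=5/2 → seg 2, τ=1/2; S=2+265/61·τ+-513/61·τ²+1095/488·τ³=9175/3904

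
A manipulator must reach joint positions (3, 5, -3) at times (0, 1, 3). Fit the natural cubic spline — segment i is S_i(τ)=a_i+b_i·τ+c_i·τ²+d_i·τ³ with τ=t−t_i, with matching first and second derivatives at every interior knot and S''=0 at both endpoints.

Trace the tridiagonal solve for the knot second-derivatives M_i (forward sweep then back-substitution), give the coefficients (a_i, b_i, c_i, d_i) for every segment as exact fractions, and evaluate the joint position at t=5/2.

Δ: Δ0=2, Δ1=-4
row 1: diag=6, rhs=-36; c'=1/3, d'=-6
back: M1=-6
M: M0=0, M1=-6, M2=0
seg 0: a=3, c=M0/2=0, d=(M1−M0)/(6·1)=-1, b=Δ0−h0·(2M0+M1)/6=3
seg 1: a=5, c=M1/2=-3, d=(M2−M1)/(6·2)=1/2, b=Δ1−h1·(2M1+M2)/6=0
t_q=5/2 → seg 1, τ=3/2; S=5+0·τ+-3·τ²+1/2·τ³=-1/16

  seg 0: a=3 b=3 c=0 d=-1
  seg 1: a=5 b=0 c=-3 d=1/2
S(5/2) = -1/16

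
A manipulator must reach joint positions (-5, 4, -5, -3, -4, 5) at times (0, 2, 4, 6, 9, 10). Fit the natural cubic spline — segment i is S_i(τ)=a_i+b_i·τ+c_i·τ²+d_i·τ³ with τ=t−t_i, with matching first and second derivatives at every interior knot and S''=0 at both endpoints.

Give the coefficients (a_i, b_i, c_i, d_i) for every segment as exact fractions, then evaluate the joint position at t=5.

  seg 0: a=-5 b=22153/3003 c=0 d=-17279/24024
  seg 1: a=4 b=-7531/6006 c=-17279/4004 d=32341/24024
  seg 2: a=-5 b=-1013/429 c=7531/2002 d=-12499/12012
  seg 3: a=-3 b=46/231 c=-2484/1001 d=629/819
  seg 4: a=-4 b=18157/3003 c=4435/1001 d=-4435/3003
S(5) = -1689/364

Δ: Δ0=9/2, Δ1=-9/2, Δ2=1, Δ3=-1/3, Δ4=9
row 1: diag=8, rhs=-54; c'=1/4, d'=-27/4
row 2: denom=8−2·1/4=15/2; d'=(33−2·-27/4)/(15/2)=31/5
row 3: denom=10−2·4/15=142/15; d'=(-8−2·31/5)/(142/15)=-153/71
row 4: denom=8−3·45/142=1001/142; d'=(56−3·-153/71)/(1001/142)=8870/1001
back: M4=8870/1001
back: M3=-153/71−45/142·8870/1001=-4968/1001
back: M2=31/5−4/15·-4968/1001=7531/1001
back: M1=-27/4−1/4·7531/1001=-17279/2002
M: M0=0, M1=-17279/2002, M2=7531/1001, M3=-4968/1001, M4=8870/1001, M5=0
seg 0: a=-5, c=M0/2=0, d=(M1−M0)/(6·2)=-17279/24024, b=Δ0−h0·(2M0+M1)/6=22153/3003
seg 1: a=4, c=M1/2=-17279/4004, d=(M2−M1)/(6·2)=32341/24024, b=Δ1−h1·(2M1+M2)/6=-7531/6006
seg 2: a=-5, c=M2/2=7531/2002, d=(M3−M2)/(6·2)=-12499/12012, b=Δ2−h2·(2M2+M3)/6=-1013/429
seg 3: a=-3, c=M3/2=-2484/1001, d=(M4−M3)/(6·3)=629/819, b=Δ3−h3·(2M3+M4)/6=46/231
seg 4: a=-4, c=M4/2=4435/1001, d=(M5−M4)/(6·1)=-4435/3003, b=Δ4−h4·(2M4+M5)/6=18157/3003
t_q=5 → seg 2, τ=1; S=-5+-1013/429·τ+7531/2002·τ²+-12499/12012·τ³=-1689/364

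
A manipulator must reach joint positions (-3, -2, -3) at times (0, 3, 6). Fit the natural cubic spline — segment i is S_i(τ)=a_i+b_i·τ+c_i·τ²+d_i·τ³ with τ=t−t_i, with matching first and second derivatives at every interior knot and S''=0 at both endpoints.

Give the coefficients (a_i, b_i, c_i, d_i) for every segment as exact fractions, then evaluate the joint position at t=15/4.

Δ: Δ0=1/3, Δ1=-1/3
row 1: diag=12, rhs=-4; c'=1/4, d'=-1/3
back: M1=-1/3
M: M0=0, M1=-1/3, M2=0
seg 0: a=-3, c=M0/2=0, d=(M1−M0)/(6·3)=-1/54, b=Δ0−h0·(2M0+M1)/6=1/2
seg 1: a=-2, c=M1/2=-1/6, d=(M2−M1)/(6·3)=1/54, b=Δ1−h1·(2M1+M2)/6=0
t_q=15/4 → seg 1, τ=3/4; S=-2+0·τ+-1/6·τ²+1/54·τ³=-267/128

  seg 0: a=-3 b=1/2 c=0 d=-1/54
  seg 1: a=-2 b=0 c=-1/6 d=1/54
S(15/4) = -267/128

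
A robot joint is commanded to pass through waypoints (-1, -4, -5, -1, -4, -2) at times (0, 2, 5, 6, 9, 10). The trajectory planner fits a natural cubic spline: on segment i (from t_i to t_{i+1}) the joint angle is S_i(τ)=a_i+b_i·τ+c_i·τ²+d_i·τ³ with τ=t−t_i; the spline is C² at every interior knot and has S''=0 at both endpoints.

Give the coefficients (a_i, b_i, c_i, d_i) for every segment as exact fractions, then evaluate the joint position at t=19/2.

Δ: Δ0=-3/2, Δ1=-1/3, Δ2=4, Δ3=-1, Δ4=2
row 1: diag=10, rhs=7; c'=3/10, d'=7/10
row 2: denom=8−3·3/10=71/10; d'=(26−3·7/10)/(71/10)=239/71
row 3: denom=8−1·10/71=558/71; d'=(-30−1·239/71)/(558/71)=-2369/558
row 4: denom=8−3·71/186=425/62; d'=(18−3·-2369/558)/(425/62)=5717/1275
back: M4=5717/1275
back: M3=-2369/558−71/186·5717/1275=-22786/3825
back: M2=239/71−10/71·-22786/3825=3217/765
back: M1=7/10−3/10·3217/765=-716/1275
M: M0=0, M1=-716/1275, M2=3217/765, M3=-22786/3825, M4=5717/1275, M5=0
seg 0: a=-1, c=M0/2=0, d=(M1−M0)/(6·2)=-179/3825, b=Δ0−h0·(2M0+M1)/6=-10043/7650
seg 1: a=-4, c=M1/2=-358/1275, d=(M2−M1)/(6·3)=18233/68850, b=Δ1−h1·(2M1+M2)/6=-14339/7650
seg 2: a=-5, c=M2/2=3217/1530, d=(M3−M2)/(6·1)=-4319/2550, b=Δ2−h2·(2M2+M3)/6=808/225
seg 3: a=-1, c=M3/2=-11393/3825, d=(M4−M3)/(6·3)=39937/68850, b=Δ3−h3·(2M3+M4)/6=20771/7650
seg 4: a=-4, c=M4/2=5717/2550, d=(M5−M4)/(6·1)=-5717/7650, b=Δ4−h4·(2M4+M5)/6=1933/3825
t_q=19/2 → seg 4, τ=1/2; S=-4+1933/3825·τ+5717/2550·τ²+-5717/7650·τ³=-66917/20400

  seg 0: a=-1 b=-10043/7650 c=0 d=-179/3825
  seg 1: a=-4 b=-14339/7650 c=-358/1275 d=18233/68850
  seg 2: a=-5 b=808/225 c=3217/1530 d=-4319/2550
  seg 3: a=-1 b=20771/7650 c=-11393/3825 d=39937/68850
  seg 4: a=-4 b=1933/3825 c=5717/2550 d=-5717/7650
S(19/2) = -66917/20400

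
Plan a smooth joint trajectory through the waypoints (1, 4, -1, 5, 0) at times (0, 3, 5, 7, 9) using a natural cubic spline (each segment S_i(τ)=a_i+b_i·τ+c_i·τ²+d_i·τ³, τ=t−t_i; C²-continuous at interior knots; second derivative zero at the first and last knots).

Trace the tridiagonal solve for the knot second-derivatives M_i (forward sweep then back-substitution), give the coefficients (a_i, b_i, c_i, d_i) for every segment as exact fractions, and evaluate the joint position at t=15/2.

  seg 0: a=1 b=191/71 c=0 d=-40/213
  seg 1: a=4 b=-169/71 c=-120/71 d=463/568
  seg 2: a=-1 b=91/142 c=909/284 d=-287/284
  seg 3: a=5 b=187/142 c=-813/284 d=271/568
S(15/2) = 22731/4544

Δ: Δ0=1, Δ1=-5/2, Δ2=3, Δ3=-5/2
row 1: diag=10, rhs=-21; c'=1/5, d'=-21/10
row 2: denom=8−2·1/5=38/5; d'=(33−2·-21/10)/(38/5)=93/19
row 3: denom=8−2·5/19=142/19; d'=(-33−2·93/19)/(142/19)=-813/142
back: M3=-813/142
back: M2=93/19−5/19·-813/142=909/142
back: M1=-21/10−1/5·909/142=-240/71
M: M0=0, M1=-240/71, M2=909/142, M3=-813/142, M4=0
seg 0: a=1, c=M0/2=0, d=(M1−M0)/(6·3)=-40/213, b=Δ0−h0·(2M0+M1)/6=191/71
seg 1: a=4, c=M1/2=-120/71, d=(M2−M1)/(6·2)=463/568, b=Δ1−h1·(2M1+M2)/6=-169/71
seg 2: a=-1, c=M2/2=909/284, d=(M3−M2)/(6·2)=-287/284, b=Δ2−h2·(2M2+M3)/6=91/142
seg 3: a=5, c=M3/2=-813/284, d=(M4−M3)/(6·2)=271/568, b=Δ3−h3·(2M3+M4)/6=187/142
t_q=15/2 → seg 3, τ=1/2; S=5+187/142·τ+-813/284·τ²+271/568·τ³=22731/4544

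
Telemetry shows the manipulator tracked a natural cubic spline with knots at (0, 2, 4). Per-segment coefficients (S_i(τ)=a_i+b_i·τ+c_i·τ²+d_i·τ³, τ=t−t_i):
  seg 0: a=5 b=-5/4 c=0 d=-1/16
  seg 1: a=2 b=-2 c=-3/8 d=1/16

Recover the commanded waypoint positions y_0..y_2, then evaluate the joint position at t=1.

y_0=5 y_1=2 y_2=-3
S(1) = 59/16

y_0 = S_0(0) = a_0 = 5
y_1 = S_1(0) = a_1 = 2
y_2 = S_1(2) = -3
t_q=1 is in segment 0 (τ=1); S_0(τ)=59/16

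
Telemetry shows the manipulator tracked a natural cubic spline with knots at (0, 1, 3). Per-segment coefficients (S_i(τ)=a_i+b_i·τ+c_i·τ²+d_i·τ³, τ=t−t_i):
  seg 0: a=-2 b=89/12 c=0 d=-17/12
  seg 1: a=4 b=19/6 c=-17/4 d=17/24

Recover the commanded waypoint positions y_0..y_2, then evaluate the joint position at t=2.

y_0 = S_0(0) = a_0 = -2
y_1 = S_1(0) = a_1 = 4
y_2 = S_1(2) = -1
t_q=2 is in segment 1 (τ=1); S_1(τ)=29/8

y_0=-2 y_1=4 y_2=-1
S(2) = 29/8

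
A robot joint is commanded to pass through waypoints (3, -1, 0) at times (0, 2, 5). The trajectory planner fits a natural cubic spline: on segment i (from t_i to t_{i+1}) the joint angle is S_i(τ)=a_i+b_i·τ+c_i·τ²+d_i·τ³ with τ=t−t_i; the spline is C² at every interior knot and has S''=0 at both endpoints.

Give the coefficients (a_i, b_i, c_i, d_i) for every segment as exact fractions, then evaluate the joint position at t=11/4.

  seg 0: a=3 b=-37/15 c=0 d=7/60
  seg 1: a=-1 b=-16/15 c=7/10 d=-7/90
S(11/4) = -921/640

Δ: Δ0=-2, Δ1=1/3
row 1: diag=10, rhs=14; c'=3/10, d'=7/5
back: M1=7/5
M: M0=0, M1=7/5, M2=0
seg 0: a=3, c=M0/2=0, d=(M1−M0)/(6·2)=7/60, b=Δ0−h0·(2M0+M1)/6=-37/15
seg 1: a=-1, c=M1/2=7/10, d=(M2−M1)/(6·3)=-7/90, b=Δ1−h1·(2M1+M2)/6=-16/15
t_q=11/4 → seg 1, τ=3/4; S=-1+-16/15·τ+7/10·τ²+-7/90·τ³=-921/640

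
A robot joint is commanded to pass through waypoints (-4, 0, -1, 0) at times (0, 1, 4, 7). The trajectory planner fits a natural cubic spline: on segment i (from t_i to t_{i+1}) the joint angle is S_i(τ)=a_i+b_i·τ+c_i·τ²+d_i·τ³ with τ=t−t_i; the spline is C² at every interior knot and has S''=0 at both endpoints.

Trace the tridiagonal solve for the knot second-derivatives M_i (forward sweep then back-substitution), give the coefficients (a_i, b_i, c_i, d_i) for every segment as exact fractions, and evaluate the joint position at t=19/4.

Δ: Δ0=4, Δ1=-1/3, Δ2=1/3
row 1: diag=8, rhs=-26; c'=3/8, d'=-13/4
row 2: denom=12−3·3/8=87/8; d'=(4−3·-13/4)/(87/8)=110/87
back: M2=110/87
back: M1=-13/4−3/8·110/87=-108/29
M: M0=0, M1=-108/29, M2=110/87, M3=0
seg 0: a=-4, c=M0/2=0, d=(M1−M0)/(6·1)=-18/29, b=Δ0−h0·(2M0+M1)/6=134/29
seg 1: a=0, c=M1/2=-54/29, d=(M2−M1)/(6·3)=217/783, b=Δ1−h1·(2M1+M2)/6=80/29
seg 2: a=-1, c=M2/2=55/87, d=(M3−M2)/(6·3)=-55/783, b=Δ2−h2·(2M2+M3)/6=-27/29
t_q=19/4 → seg 2, τ=3/4; S=-1+-27/29·τ+55/87·τ²+-55/783·τ³=-2547/1856

  seg 0: a=-4 b=134/29 c=0 d=-18/29
  seg 1: a=0 b=80/29 c=-54/29 d=217/783
  seg 2: a=-1 b=-27/29 c=55/87 d=-55/783
S(19/4) = -2547/1856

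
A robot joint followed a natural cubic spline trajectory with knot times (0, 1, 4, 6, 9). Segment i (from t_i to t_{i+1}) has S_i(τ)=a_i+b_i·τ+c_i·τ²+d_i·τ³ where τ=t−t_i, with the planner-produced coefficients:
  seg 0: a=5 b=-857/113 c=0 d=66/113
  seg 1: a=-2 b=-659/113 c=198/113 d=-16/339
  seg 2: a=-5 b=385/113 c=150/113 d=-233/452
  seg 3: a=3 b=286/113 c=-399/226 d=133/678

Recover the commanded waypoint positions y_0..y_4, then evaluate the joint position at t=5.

y_0 = S_0(0) = a_0 = 5
y_1 = S_1(0) = a_1 = -2
y_2 = S_2(0) = a_2 = -5
y_3 = S_3(0) = a_3 = 3
y_4 = S_3(3) = 0
t_q=5 is in segment 2 (τ=1); S_2(τ)=-353/452

y_0=5 y_1=-2 y_2=-5 y_3=3 y_4=0
S(5) = -353/452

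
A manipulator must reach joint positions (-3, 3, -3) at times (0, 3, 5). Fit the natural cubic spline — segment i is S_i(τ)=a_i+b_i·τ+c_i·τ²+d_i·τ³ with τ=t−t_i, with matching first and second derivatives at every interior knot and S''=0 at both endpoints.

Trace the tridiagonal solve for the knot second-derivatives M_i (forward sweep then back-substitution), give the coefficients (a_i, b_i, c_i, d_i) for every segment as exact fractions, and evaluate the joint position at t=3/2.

Δ: Δ0=2, Δ1=-3
row 1: diag=10, rhs=-30; c'=1/5, d'=-3
back: M1=-3
M: M0=0, M1=-3, M2=0
seg 0: a=-3, c=M0/2=0, d=(M1−M0)/(6·3)=-1/6, b=Δ0−h0·(2M0+M1)/6=7/2
seg 1: a=3, c=M1/2=-3/2, d=(M2−M1)/(6·2)=1/4, b=Δ1−h1·(2M1+M2)/6=-1
t_q=3/2 → seg 0, τ=3/2; S=-3+7/2·τ+0·τ²+-1/6·τ³=27/16

  seg 0: a=-3 b=7/2 c=0 d=-1/6
  seg 1: a=3 b=-1 c=-3/2 d=1/4
S(3/2) = 27/16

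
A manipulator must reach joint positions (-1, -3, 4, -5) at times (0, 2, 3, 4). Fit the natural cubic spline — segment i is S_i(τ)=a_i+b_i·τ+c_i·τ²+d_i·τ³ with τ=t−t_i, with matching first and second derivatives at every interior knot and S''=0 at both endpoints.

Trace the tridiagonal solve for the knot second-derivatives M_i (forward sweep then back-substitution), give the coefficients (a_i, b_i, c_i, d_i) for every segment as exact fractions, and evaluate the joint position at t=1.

Δ: Δ0=-1, Δ1=7, Δ2=-9
row 1: diag=6, rhs=48; c'=1/6, d'=8
row 2: denom=4−1·1/6=23/6; d'=(-96−1·8)/(23/6)=-624/23
back: M2=-624/23
back: M1=8−1/6·-624/23=288/23
M: M0=0, M1=288/23, M2=-624/23, M3=0
seg 0: a=-1, c=M0/2=0, d=(M1−M0)/(6·2)=24/23, b=Δ0−h0·(2M0+M1)/6=-119/23
seg 1: a=-3, c=M1/2=144/23, d=(M2−M1)/(6·1)=-152/23, b=Δ1−h1·(2M1+M2)/6=169/23
seg 2: a=4, c=M2/2=-312/23, d=(M3−M2)/(6·1)=104/23, b=Δ2−h2·(2M2+M3)/6=1/23
t_q=1 → seg 0, τ=1; S=-1+-119/23·τ+0·τ²+24/23·τ³=-118/23

  seg 0: a=-1 b=-119/23 c=0 d=24/23
  seg 1: a=-3 b=169/23 c=144/23 d=-152/23
  seg 2: a=4 b=1/23 c=-312/23 d=104/23
S(1) = -118/23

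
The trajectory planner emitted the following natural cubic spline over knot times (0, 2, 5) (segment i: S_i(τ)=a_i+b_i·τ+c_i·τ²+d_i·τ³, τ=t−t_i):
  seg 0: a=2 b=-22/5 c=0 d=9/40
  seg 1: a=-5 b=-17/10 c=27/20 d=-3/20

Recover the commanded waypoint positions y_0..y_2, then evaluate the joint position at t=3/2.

y_0 = S_0(0) = a_0 = 2
y_1 = S_1(0) = a_1 = -5
y_2 = S_1(3) = -2
t_q=3/2 is in segment 0 (τ=3/2); S_0(τ)=-1229/320

y_0=2 y_1=-5 y_2=-2
S(3/2) = -1229/320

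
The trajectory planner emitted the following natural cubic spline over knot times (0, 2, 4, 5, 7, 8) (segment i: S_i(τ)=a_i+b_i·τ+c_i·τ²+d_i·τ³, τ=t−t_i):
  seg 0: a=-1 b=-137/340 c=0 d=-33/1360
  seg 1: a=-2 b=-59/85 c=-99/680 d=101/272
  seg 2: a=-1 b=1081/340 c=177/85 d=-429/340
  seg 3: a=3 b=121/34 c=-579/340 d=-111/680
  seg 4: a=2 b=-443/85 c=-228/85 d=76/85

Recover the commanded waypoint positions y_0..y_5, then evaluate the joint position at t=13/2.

y_0 = S_0(0) = a_0 = -1
y_1 = S_1(0) = a_1 = -2
y_2 = S_2(0) = a_2 = -1
y_3 = S_3(0) = a_3 = 3
y_4 = S_4(0) = a_4 = 2
y_5 = S_4(1) = -5
t_q=13/2 is in segment 3 (τ=3/2); S_3(τ)=21519/5440

y_0=-1 y_1=-2 y_2=-1 y_3=3 y_4=2 y_5=-5
S(13/2) = 21519/5440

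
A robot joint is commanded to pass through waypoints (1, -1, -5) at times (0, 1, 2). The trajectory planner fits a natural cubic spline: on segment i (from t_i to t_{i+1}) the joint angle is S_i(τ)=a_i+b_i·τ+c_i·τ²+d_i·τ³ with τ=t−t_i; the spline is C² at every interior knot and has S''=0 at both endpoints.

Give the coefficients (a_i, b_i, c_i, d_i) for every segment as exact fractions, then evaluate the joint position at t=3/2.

  seg 0: a=1 b=-3/2 c=0 d=-1/2
  seg 1: a=-1 b=-3 c=-3/2 d=1/2
S(3/2) = -45/16

Δ: Δ0=-2, Δ1=-4
row 1: diag=4, rhs=-12; c'=1/4, d'=-3
back: M1=-3
M: M0=0, M1=-3, M2=0
seg 0: a=1, c=M0/2=0, d=(M1−M0)/(6·1)=-1/2, b=Δ0−h0·(2M0+M1)/6=-3/2
seg 1: a=-1, c=M1/2=-3/2, d=(M2−M1)/(6·1)=1/2, b=Δ1−h1·(2M1+M2)/6=-3
t_q=3/2 → seg 1, τ=1/2; S=-1+-3·τ+-3/2·τ²+1/2·τ³=-45/16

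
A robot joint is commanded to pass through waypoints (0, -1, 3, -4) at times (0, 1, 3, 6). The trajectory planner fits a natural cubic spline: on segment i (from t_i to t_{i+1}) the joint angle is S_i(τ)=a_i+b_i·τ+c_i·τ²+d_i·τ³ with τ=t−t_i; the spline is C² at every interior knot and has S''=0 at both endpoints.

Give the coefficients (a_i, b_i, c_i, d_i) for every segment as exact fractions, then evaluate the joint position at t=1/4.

Δ: Δ0=-1, Δ1=2, Δ2=-7/3
row 1: diag=6, rhs=18; c'=1/3, d'=3
row 2: denom=10−2·1/3=28/3; d'=(-26−2·3)/(28/3)=-24/7
back: M2=-24/7
back: M1=3−1/3·-24/7=29/7
M: M0=0, M1=29/7, M2=-24/7, M3=0
seg 0: a=0, c=M0/2=0, d=(M1−M0)/(6·1)=29/42, b=Δ0−h0·(2M0+M1)/6=-71/42
seg 1: a=-1, c=M1/2=29/14, d=(M2−M1)/(6·2)=-53/84, b=Δ1−h1·(2M1+M2)/6=8/21
seg 2: a=3, c=M2/2=-12/7, d=(M3−M2)/(6·3)=4/21, b=Δ2−h2·(2M2+M3)/6=23/21
t_q=1/4 → seg 0, τ=1/4; S=0+-71/42·τ+0·τ²+29/42·τ³=-369/896

  seg 0: a=0 b=-71/42 c=0 d=29/42
  seg 1: a=-1 b=8/21 c=29/14 d=-53/84
  seg 2: a=3 b=23/21 c=-12/7 d=4/21
S(1/4) = -369/896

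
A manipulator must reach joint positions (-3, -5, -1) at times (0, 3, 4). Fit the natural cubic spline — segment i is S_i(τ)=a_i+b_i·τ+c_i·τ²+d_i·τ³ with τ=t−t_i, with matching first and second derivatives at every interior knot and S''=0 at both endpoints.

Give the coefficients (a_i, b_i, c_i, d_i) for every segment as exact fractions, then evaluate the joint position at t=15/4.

  seg 0: a=-3 b=-29/12 c=0 d=7/36
  seg 1: a=-5 b=17/6 c=7/4 d=-7/12
S(15/4) = -547/256

Δ: Δ0=-2/3, Δ1=4
row 1: diag=8, rhs=28; c'=1/8, d'=7/2
back: M1=7/2
M: M0=0, M1=7/2, M2=0
seg 0: a=-3, c=M0/2=0, d=(M1−M0)/(6·3)=7/36, b=Δ0−h0·(2M0+M1)/6=-29/12
seg 1: a=-5, c=M1/2=7/4, d=(M2−M1)/(6·1)=-7/12, b=Δ1−h1·(2M1+M2)/6=17/6
t_q=15/4 → seg 1, τ=3/4; S=-5+17/6·τ+7/4·τ²+-7/12·τ³=-547/256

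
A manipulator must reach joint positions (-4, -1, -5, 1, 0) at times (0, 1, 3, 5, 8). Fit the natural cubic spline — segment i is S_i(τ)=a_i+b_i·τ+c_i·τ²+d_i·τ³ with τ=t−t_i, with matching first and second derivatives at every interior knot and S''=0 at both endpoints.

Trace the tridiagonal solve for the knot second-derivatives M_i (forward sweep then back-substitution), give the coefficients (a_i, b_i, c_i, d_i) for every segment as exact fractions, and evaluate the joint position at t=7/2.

  seg 0: a=-4 b=653/156 c=0 d=-185/156
  seg 1: a=-1 b=49/78 c=-185/52 d=175/156
  seg 2: a=-5 b=-11/78 c=165/52 d=-125/156
  seg 3: a=1 b=229/78 c=-85/52 d=85/468
S(7/2) = -1821/416

Δ: Δ0=3, Δ1=-2, Δ2=3, Δ3=-1/3
row 1: diag=6, rhs=-30; c'=1/3, d'=-5
row 2: denom=8−2·1/3=22/3; d'=(30−2·-5)/(22/3)=60/11
row 3: denom=10−2·3/11=104/11; d'=(-20−2·60/11)/(104/11)=-85/26
back: M3=-85/26
back: M2=60/11−3/11·-85/26=165/26
back: M1=-5−1/3·165/26=-185/26
M: M0=0, M1=-185/26, M2=165/26, M3=-85/26, M4=0
seg 0: a=-4, c=M0/2=0, d=(M1−M0)/(6·1)=-185/156, b=Δ0−h0·(2M0+M1)/6=653/156
seg 1: a=-1, c=M1/2=-185/52, d=(M2−M1)/(6·2)=175/156, b=Δ1−h1·(2M1+M2)/6=49/78
seg 2: a=-5, c=M2/2=165/52, d=(M3−M2)/(6·2)=-125/156, b=Δ2−h2·(2M2+M3)/6=-11/78
seg 3: a=1, c=M3/2=-85/52, d=(M4−M3)/(6·3)=85/468, b=Δ3−h3·(2M3+M4)/6=229/78
t_q=7/2 → seg 2, τ=1/2; S=-5+-11/78·τ+165/52·τ²+-125/156·τ³=-1821/416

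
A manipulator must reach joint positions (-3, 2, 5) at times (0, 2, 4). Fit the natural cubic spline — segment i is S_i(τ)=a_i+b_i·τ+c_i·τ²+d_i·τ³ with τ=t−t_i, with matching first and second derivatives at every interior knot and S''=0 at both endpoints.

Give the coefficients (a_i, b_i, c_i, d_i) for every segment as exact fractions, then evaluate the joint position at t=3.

Δ: Δ0=5/2, Δ1=3/2
row 1: diag=8, rhs=-6; c'=1/4, d'=-3/4
back: M1=-3/4
M: M0=0, M1=-3/4, M2=0
seg 0: a=-3, c=M0/2=0, d=(M1−M0)/(6·2)=-1/16, b=Δ0−h0·(2M0+M1)/6=11/4
seg 1: a=2, c=M1/2=-3/8, d=(M2−M1)/(6·2)=1/16, b=Δ1−h1·(2M1+M2)/6=2
t_q=3 → seg 1, τ=1; S=2+2·τ+-3/8·τ²+1/16·τ³=59/16

  seg 0: a=-3 b=11/4 c=0 d=-1/16
  seg 1: a=2 b=2 c=-3/8 d=1/16
S(3) = 59/16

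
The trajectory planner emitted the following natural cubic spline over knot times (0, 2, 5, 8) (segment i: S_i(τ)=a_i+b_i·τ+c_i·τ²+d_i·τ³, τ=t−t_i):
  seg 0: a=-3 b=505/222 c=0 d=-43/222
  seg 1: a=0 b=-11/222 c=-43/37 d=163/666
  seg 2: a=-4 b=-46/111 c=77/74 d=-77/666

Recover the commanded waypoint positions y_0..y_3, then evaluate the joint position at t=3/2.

y_0 = S_0(0) = a_0 = -3
y_1 = S_1(0) = a_1 = 0
y_2 = S_2(0) = a_2 = -4
y_3 = S_2(3) = 1
t_q=3/2 is in segment 0 (τ=3/2); S_0(τ)=-143/592

y_0=-3 y_1=0 y_2=-4 y_3=1
S(3/2) = -143/592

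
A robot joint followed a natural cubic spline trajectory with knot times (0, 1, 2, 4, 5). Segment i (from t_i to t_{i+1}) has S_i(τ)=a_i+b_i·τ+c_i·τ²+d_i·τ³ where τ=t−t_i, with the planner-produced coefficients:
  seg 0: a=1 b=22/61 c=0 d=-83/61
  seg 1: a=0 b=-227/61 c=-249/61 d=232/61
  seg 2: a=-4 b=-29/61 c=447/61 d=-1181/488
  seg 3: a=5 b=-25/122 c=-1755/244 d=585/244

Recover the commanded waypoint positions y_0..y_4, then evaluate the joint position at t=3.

y_0=1 y_1=0 y_2=-4 y_3=5 y_4=0
S(3) = 211/488

y_0 = S_0(0) = a_0 = 1
y_1 = S_1(0) = a_1 = 0
y_2 = S_2(0) = a_2 = -4
y_3 = S_3(0) = a_3 = 5
y_4 = S_3(1) = 0
t_q=3 is in segment 2 (τ=1); S_2(τ)=211/488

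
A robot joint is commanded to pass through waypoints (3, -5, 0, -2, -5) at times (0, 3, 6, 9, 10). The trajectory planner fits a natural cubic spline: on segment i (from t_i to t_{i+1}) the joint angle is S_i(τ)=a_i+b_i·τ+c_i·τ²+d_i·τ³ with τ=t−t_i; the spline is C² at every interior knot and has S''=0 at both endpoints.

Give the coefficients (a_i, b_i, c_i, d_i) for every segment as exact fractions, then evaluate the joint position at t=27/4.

Δ: Δ0=-8/3, Δ1=5/3, Δ2=-2/3, Δ3=-3
row 1: diag=12, rhs=26; c'=1/4, d'=13/6
row 2: denom=12−3·1/4=45/4; d'=(-14−3·13/6)/(45/4)=-82/45
row 3: denom=8−3·4/15=36/5; d'=(-14−3·-82/45)/(36/5)=-32/27
back: M3=-32/27
back: M2=-82/45−4/15·-32/27=-122/81
back: M1=13/6−1/4·-122/81=206/81
M: M0=0, M1=206/81, M2=-122/81, M3=-32/27, M4=0
seg 0: a=3, c=M0/2=0, d=(M1−M0)/(6·3)=103/729, b=Δ0−h0·(2M0+M1)/6=-319/81
seg 1: a=-5, c=M1/2=103/81, d=(M2−M1)/(6·3)=-164/729, b=Δ1−h1·(2M1+M2)/6=-10/81
seg 2: a=0, c=M2/2=-61/81, d=(M3−M2)/(6·3)=13/729, b=Δ2−h2·(2M2+M3)/6=116/81
seg 3: a=-2, c=M3/2=-16/27, d=(M4−M3)/(6·1)=16/81, b=Δ3−h3·(2M3+M4)/6=-211/81
t_q=27/4 → seg 2, τ=3/4; S=0+116/81·τ+-61/81·τ²+13/729·τ³=379/576

  seg 0: a=3 b=-319/81 c=0 d=103/729
  seg 1: a=-5 b=-10/81 c=103/81 d=-164/729
  seg 2: a=0 b=116/81 c=-61/81 d=13/729
  seg 3: a=-2 b=-211/81 c=-16/27 d=16/81
S(27/4) = 379/576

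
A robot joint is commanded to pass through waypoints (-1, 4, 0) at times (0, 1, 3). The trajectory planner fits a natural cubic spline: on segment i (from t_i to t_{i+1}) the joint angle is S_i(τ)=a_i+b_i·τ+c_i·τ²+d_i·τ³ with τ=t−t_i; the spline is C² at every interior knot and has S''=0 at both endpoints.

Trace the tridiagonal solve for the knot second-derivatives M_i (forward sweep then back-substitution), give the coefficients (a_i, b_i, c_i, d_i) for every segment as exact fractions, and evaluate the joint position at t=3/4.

Δ: Δ0=5, Δ1=-2
row 1: diag=6, rhs=-42; c'=1/3, d'=-7
back: M1=-7
M: M0=0, M1=-7, M2=0
seg 0: a=-1, c=M0/2=0, d=(M1−M0)/(6·1)=-7/6, b=Δ0−h0·(2M0+M1)/6=37/6
seg 1: a=4, c=M1/2=-7/2, d=(M2−M1)/(6·2)=7/12, b=Δ1−h1·(2M1+M2)/6=8/3
t_q=3/4 → seg 0, τ=3/4; S=-1+37/6·τ+0·τ²+-7/6·τ³=401/128

  seg 0: a=-1 b=37/6 c=0 d=-7/6
  seg 1: a=4 b=8/3 c=-7/2 d=7/12
S(3/4) = 401/128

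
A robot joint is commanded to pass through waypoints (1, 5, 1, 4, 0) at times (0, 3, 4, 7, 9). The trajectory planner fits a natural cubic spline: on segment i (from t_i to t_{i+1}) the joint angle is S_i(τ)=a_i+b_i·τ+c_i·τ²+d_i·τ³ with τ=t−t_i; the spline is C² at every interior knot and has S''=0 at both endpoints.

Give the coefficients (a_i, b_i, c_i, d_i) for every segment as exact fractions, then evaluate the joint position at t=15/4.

  seg 0: a=1 b=2057/558 c=0 d=-1313/5022
  seg 1: a=5 b=-941/279 c=-1313/558 d=107/62
  seg 2: a=1 b=-1619/558 c=788/279 d=-2551/5022
  seg 3: a=4 b=92/279 c=-325/186 d=325/1116
S(15/4) = 22319/11904

Δ: Δ0=4/3, Δ1=-4, Δ2=1, Δ3=-2
row 1: diag=8, rhs=-32; c'=1/8, d'=-4
row 2: denom=8−1·1/8=63/8; d'=(30−1·-4)/(63/8)=272/63
row 3: denom=10−3·8/21=62/7; d'=(-18−3·272/63)/(62/7)=-325/93
back: M3=-325/93
back: M2=272/63−8/21·-325/93=1576/279
back: M1=-4−1/8·1576/279=-1313/279
M: M0=0, M1=-1313/279, M2=1576/279, M3=-325/93, M4=0
seg 0: a=1, c=M0/2=0, d=(M1−M0)/(6·3)=-1313/5022, b=Δ0−h0·(2M0+M1)/6=2057/558
seg 1: a=5, c=M1/2=-1313/558, d=(M2−M1)/(6·1)=107/62, b=Δ1−h1·(2M1+M2)/6=-941/279
seg 2: a=1, c=M2/2=788/279, d=(M3−M2)/(6·3)=-2551/5022, b=Δ2−h2·(2M2+M3)/6=-1619/558
seg 3: a=4, c=M3/2=-325/186, d=(M4−M3)/(6·2)=325/1116, b=Δ3−h3·(2M3+M4)/6=92/279
t_q=15/4 → seg 1, τ=3/4; S=5+-941/279·τ+-1313/558·τ²+107/62·τ³=22319/11904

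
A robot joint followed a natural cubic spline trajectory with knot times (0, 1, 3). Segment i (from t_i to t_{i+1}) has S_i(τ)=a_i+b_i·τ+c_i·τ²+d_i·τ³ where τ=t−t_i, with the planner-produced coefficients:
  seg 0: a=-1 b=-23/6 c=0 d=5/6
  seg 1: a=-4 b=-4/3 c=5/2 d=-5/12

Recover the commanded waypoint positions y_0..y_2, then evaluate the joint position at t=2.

y_0 = S_0(0) = a_0 = -1
y_1 = S_1(0) = a_1 = -4
y_2 = S_1(2) = 0
t_q=2 is in segment 1 (τ=1); S_1(τ)=-13/4

y_0=-1 y_1=-4 y_2=0
S(2) = -13/4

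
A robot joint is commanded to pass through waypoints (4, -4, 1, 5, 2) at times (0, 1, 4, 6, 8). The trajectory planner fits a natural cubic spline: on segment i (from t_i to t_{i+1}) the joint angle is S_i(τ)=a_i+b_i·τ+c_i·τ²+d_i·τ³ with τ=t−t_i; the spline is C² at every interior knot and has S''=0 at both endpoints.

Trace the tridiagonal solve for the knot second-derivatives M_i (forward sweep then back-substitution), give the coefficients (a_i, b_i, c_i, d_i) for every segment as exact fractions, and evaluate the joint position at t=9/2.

Δ: Δ0=-8, Δ1=5/3, Δ2=2, Δ3=-3/2
row 1: diag=8, rhs=58; c'=3/8, d'=29/4
row 2: denom=10−3·3/8=71/8; d'=(2−3·29/4)/(71/8)=-158/71
row 3: denom=8−2·16/71=536/71; d'=(-21−2·-158/71)/(536/71)=-1175/536
back: M3=-1175/536
back: M2=-158/71−16/71·-1175/536=-116/67
back: M1=29/4−3/8·-116/67=2117/268
M: M0=0, M1=2117/268, M2=-116/67, M3=-1175/536, M4=0
seg 0: a=4, c=M0/2=0, d=(M1−M0)/(6·1)=2117/1608, b=Δ0−h0·(2M0+M1)/6=-14981/1608
seg 1: a=-4, c=M1/2=2117/536, d=(M2−M1)/(6·3)=-2581/4824, b=Δ1−h1·(2M1+M2)/6=-4315/804
seg 2: a=1, c=M2/2=-58/67, d=(M3−M2)/(6·2)=-247/6432, b=Δ2−h2·(2M2+M3)/6=6247/1608
seg 3: a=5, c=M3/2=-1175/1072, d=(M4−M3)/(6·2)=1175/6432, b=Δ3−h3·(2M3+M4)/6=-31/804
t_q=9/2 → seg 2, τ=1/2; S=1+6247/1608·τ+-58/67·τ²+-247/6432·τ³=46675/17152

  seg 0: a=4 b=-14981/1608 c=0 d=2117/1608
  seg 1: a=-4 b=-4315/804 c=2117/536 d=-2581/4824
  seg 2: a=1 b=6247/1608 c=-58/67 d=-247/6432
  seg 3: a=5 b=-31/804 c=-1175/1072 d=1175/6432
S(9/2) = 46675/17152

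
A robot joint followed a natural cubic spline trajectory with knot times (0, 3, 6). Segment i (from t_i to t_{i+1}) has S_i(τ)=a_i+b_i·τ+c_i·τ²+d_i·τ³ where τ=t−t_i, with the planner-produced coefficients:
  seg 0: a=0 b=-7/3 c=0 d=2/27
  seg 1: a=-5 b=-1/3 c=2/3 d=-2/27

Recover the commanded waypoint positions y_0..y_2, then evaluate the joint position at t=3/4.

y_0=0 y_1=-5 y_2=-2
S(3/4) = -55/32

y_0 = S_0(0) = a_0 = 0
y_1 = S_1(0) = a_1 = -5
y_2 = S_1(3) = -2
t_q=3/4 is in segment 0 (τ=3/4); S_0(τ)=-55/32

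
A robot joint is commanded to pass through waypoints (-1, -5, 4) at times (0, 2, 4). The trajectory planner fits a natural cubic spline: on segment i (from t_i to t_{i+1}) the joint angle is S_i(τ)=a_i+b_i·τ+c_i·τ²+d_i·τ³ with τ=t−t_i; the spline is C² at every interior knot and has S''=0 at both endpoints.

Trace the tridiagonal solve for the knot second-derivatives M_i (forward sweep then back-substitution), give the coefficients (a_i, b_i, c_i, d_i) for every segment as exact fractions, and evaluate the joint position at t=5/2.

  seg 0: a=-1 b=-29/8 c=0 d=13/32
  seg 1: a=-5 b=5/4 c=39/16 d=-13/32
S(5/2) = -977/256

Δ: Δ0=-2, Δ1=9/2
row 1: diag=8, rhs=39; c'=1/4, d'=39/8
back: M1=39/8
M: M0=0, M1=39/8, M2=0
seg 0: a=-1, c=M0/2=0, d=(M1−M0)/(6·2)=13/32, b=Δ0−h0·(2M0+M1)/6=-29/8
seg 1: a=-5, c=M1/2=39/16, d=(M2−M1)/(6·2)=-13/32, b=Δ1−h1·(2M1+M2)/6=5/4
t_q=5/2 → seg 1, τ=1/2; S=-5+5/4·τ+39/16·τ²+-13/32·τ³=-977/256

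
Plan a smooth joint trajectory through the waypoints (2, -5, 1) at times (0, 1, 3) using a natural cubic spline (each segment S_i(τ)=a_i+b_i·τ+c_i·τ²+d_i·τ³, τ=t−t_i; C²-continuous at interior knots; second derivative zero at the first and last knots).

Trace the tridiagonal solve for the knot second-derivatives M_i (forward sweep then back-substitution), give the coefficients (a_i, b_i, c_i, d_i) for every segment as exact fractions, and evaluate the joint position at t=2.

  seg 0: a=2 b=-26/3 c=0 d=5/3
  seg 1: a=-5 b=-11/3 c=5 d=-5/6
S(2) = -9/2

Δ: Δ0=-7, Δ1=3
row 1: diag=6, rhs=60; c'=1/3, d'=10
back: M1=10
M: M0=0, M1=10, M2=0
seg 0: a=2, c=M0/2=0, d=(M1−M0)/(6·1)=5/3, b=Δ0−h0·(2M0+M1)/6=-26/3
seg 1: a=-5, c=M1/2=5, d=(M2−M1)/(6·2)=-5/6, b=Δ1−h1·(2M1+M2)/6=-11/3
t_q=2 → seg 1, τ=1; S=-5+-11/3·τ+5·τ²+-5/6·τ³=-9/2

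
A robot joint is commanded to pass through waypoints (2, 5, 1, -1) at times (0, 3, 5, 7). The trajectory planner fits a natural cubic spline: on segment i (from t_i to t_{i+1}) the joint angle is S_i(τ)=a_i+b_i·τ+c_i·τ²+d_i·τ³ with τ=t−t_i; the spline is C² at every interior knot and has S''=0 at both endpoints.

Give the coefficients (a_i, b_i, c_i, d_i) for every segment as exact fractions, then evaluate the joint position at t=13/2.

  seg 0: a=2 b=77/38 c=0 d=-13/114
  seg 1: a=5 b=-20/19 c=-39/38 d=21/76
  seg 2: a=1 b=-35/19 c=12/19 d=-2/19
S(13/2) = -53/76

Δ: Δ0=1, Δ1=-2, Δ2=-1
row 1: diag=10, rhs=-18; c'=1/5, d'=-9/5
row 2: denom=8−2·1/5=38/5; d'=(6−2·-9/5)/(38/5)=24/19
back: M2=24/19
back: M1=-9/5−1/5·24/19=-39/19
M: M0=0, M1=-39/19, M2=24/19, M3=0
seg 0: a=2, c=M0/2=0, d=(M1−M0)/(6·3)=-13/114, b=Δ0−h0·(2M0+M1)/6=77/38
seg 1: a=5, c=M1/2=-39/38, d=(M2−M1)/(6·2)=21/76, b=Δ1−h1·(2M1+M2)/6=-20/19
seg 2: a=1, c=M2/2=12/19, d=(M3−M2)/(6·2)=-2/19, b=Δ2−h2·(2M2+M3)/6=-35/19
t_q=13/2 → seg 2, τ=3/2; S=1+-35/19·τ+12/19·τ²+-2/19·τ³=-53/76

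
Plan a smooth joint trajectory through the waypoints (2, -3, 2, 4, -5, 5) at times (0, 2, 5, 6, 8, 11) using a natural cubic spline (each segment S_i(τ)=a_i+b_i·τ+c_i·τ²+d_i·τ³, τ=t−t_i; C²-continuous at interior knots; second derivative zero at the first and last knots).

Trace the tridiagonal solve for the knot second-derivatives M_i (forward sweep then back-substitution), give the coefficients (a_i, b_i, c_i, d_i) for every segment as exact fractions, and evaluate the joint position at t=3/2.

Δ: Δ0=-5/2, Δ1=5/3, Δ2=2, Δ3=-9/2, Δ4=10/3
row 1: diag=10, rhs=25; c'=3/10, d'=5/2
row 2: denom=8−3·3/10=71/10; d'=(2−3·5/2)/(71/10)=-55/71
row 3: denom=6−1·10/71=416/71; d'=(-39−1·-55/71)/(416/71)=-1357/208
row 4: denom=10−2·71/208=969/104; d'=(47−2·-1357/208)/(969/104)=6245/969
back: M4=6245/969
back: M3=-1357/208−71/208·6245/969=-16907/1938
back: M2=-55/71−10/71·-16907/1938=440/969
back: M1=5/2−3/10·440/969=1527/646
M: M0=0, M1=1527/646, M2=440/969, M3=-16907/1938, M4=6245/969, M5=0
seg 0: a=2, c=M0/2=0, d=(M1−M0)/(6·2)=509/2584, b=Δ0−h0·(2M0+M1)/6=-1062/323
seg 1: a=-3, c=M1/2=1527/1292, d=(M2−M1)/(6·3)=-3701/34884, b=Δ1−h1·(2M1+M2)/6=-597/646
seg 2: a=2, c=M2/2=220/969, d=(M3−M2)/(6·1)=-5929/3876, b=Δ2−h2·(2M2+M3)/6=251/76
seg 3: a=4, c=M3/2=-16907/3876, d=(M4−M3)/(6·2)=9799/7752, b=Δ3−h3·(2M3+M4)/6=-1613/1938
seg 4: a=-5, c=M4/2=6245/1938, d=(M5−M4)/(6·3)=-6245/17442, b=Δ4−h4·(2M4+M5)/6=-1005/323
t_q=3/2 → seg 0, τ=3/2; S=2+-1062/323·τ+0·τ²+509/2584·τ³=-46865/20672

  seg 0: a=2 b=-1062/323 c=0 d=509/2584
  seg 1: a=-3 b=-597/646 c=1527/1292 d=-3701/34884
  seg 2: a=2 b=251/76 c=220/969 d=-5929/3876
  seg 3: a=4 b=-1613/1938 c=-16907/3876 d=9799/7752
  seg 4: a=-5 b=-1005/323 c=6245/1938 d=-6245/17442
S(3/2) = -46865/20672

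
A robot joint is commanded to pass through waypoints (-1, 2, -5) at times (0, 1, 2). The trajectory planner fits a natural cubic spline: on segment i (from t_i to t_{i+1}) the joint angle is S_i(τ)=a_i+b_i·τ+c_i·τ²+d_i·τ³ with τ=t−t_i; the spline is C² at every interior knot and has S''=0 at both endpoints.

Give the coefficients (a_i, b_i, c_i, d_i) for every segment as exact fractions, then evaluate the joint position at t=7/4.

  seg 0: a=-1 b=11/2 c=0 d=-5/2
  seg 1: a=2 b=-2 c=-15/2 d=5/2
S(7/4) = -341/128

Δ: Δ0=3, Δ1=-7
row 1: diag=4, rhs=-60; c'=1/4, d'=-15
back: M1=-15
M: M0=0, M1=-15, M2=0
seg 0: a=-1, c=M0/2=0, d=(M1−M0)/(6·1)=-5/2, b=Δ0−h0·(2M0+M1)/6=11/2
seg 1: a=2, c=M1/2=-15/2, d=(M2−M1)/(6·1)=5/2, b=Δ1−h1·(2M1+M2)/6=-2
t_q=7/4 → seg 1, τ=3/4; S=2+-2·τ+-15/2·τ²+5/2·τ³=-341/128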